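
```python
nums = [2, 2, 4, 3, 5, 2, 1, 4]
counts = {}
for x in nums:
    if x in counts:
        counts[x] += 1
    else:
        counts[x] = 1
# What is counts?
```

Initial: counts = {}, nums = [2, 2, 4, 3, 5, 2, 1, 4]
See 2: counts = {2: 1}
See 2: counts = {2: 2}
See 4: counts = {2: 2, 4: 1}
See 3: counts = {2: 2, 4: 1, 3: 1}
See 5: counts = {2: 2, 4: 1, 3: 1, 5: 1}
See 2: counts = {2: 3, 4: 1, 3: 1, 5: 1}
See 1: counts = {2: 3, 4: 1, 3: 1, 5: 1, 1: 1}
See 4: counts = {2: 3, 4: 2, 3: 1, 5: 1, 1: 1}

{2: 3, 4: 2, 3: 1, 5: 1, 1: 1}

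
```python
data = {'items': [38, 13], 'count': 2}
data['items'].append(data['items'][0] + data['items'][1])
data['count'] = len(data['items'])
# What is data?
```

After line 1: data = {'items': [38, 13], 'count': 2}
After line 2 (append 38 + 13 = 51): data = {'items': [38, 13, 51], 'count': 2}
After line 3 (count = len(items) = 3): data = {'items': [38, 13, 51], 'count': 3}

{'items': [38, 13, 51], 'count': 3}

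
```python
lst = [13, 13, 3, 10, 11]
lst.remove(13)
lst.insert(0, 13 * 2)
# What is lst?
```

After line 1: lst = [13, 13, 3, 10, 11]
After line 2 (remove first 13): lst = [13, 3, 10, 11]
After line 3 (insert 26 at index 0): lst = [26, 13, 3, 10, 11]

[26, 13, 3, 10, 11]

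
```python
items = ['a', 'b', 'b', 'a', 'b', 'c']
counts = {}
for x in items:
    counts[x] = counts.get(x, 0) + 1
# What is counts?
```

Initial: counts = {}, items = ['a', 'b', 'b', 'a', 'b', 'c']
See 'a': counts = {'a': 1}
See 'b': counts = {'a': 1, 'b': 1}
See 'b': counts = {'a': 1, 'b': 2}
See 'a': counts = {'a': 2, 'b': 2}
See 'b': counts = {'a': 2, 'b': 3}
See 'c': counts = {'a': 2, 'b': 3, 'c': 1}

{'a': 2, 'b': 3, 'c': 1}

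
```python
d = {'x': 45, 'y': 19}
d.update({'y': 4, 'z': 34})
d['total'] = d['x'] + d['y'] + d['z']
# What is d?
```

After line 1: d = {'x': 45, 'y': 19}
After line 2 (y overwritten, z added): d = {'x': 45, 'y': 4, 'z': 34}
After line 3 (total = 45 + 4 + 34 = 83): d = {'x': 45, 'y': 4, 'z': 34, 'total': 83}

{'x': 45, 'y': 4, 'z': 34, 'total': 83}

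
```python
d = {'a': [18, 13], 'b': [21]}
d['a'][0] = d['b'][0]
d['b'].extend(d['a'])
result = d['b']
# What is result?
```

After line 1: d = {'a': [18, 13], 'b': [21]}
After line 2 (a[0] = b[0] = 21): d = {'a': [21, 13], 'b': [21]}
After line 3 (b.extend(a) appends [21, 13]): d = {'a': [21, 13], 'b': [21, 21, 13]}
After line 4: result = d['b'] = [21, 21, 13]

[21, 21, 13]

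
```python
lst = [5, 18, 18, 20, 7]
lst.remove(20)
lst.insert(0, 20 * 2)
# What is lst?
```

After line 1: lst = [5, 18, 18, 20, 7]
After line 2 (remove first 20): lst = [5, 18, 18, 7]
After line 3 (insert 40 at index 0): lst = [40, 5, 18, 18, 7]

[40, 5, 18, 18, 7]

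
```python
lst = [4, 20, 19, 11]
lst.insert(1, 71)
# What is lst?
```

[4, 71, 20, 19, 11]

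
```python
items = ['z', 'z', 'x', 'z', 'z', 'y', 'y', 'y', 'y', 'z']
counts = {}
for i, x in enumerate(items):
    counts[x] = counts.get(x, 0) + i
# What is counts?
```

Initial: counts = {}, items = ['z', 'z', 'x', 'z', 'z', 'y', 'y', 'y', 'y', 'z']
i=0, x='z': counts = {'z': 0}
i=1, x='z': counts = {'z': 1}
i=2, x='x': counts = {'z': 1, 'x': 2}
i=3, x='z': counts = {'z': 4, 'x': 2}
i=4, x='z': counts = {'z': 8, 'x': 2}
i=5, x='y': counts = {'z': 8, 'x': 2, 'y': 5}
i=6, x='y': counts = {'z': 8, 'x': 2, 'y': 11}
i=7, x='y': counts = {'z': 8, 'x': 2, 'y': 18}
i=8, x='y': counts = {'z': 8, 'x': 2, 'y': 26}
i=9, x='z': counts = {'z': 17, 'x': 2, 'y': 26}

{'z': 17, 'x': 2, 'y': 26}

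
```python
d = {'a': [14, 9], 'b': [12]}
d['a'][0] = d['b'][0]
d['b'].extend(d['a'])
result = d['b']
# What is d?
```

After line 1: d = {'a': [14, 9], 'b': [12]}
After line 2 (a[0] = b[0] = 12): d = {'a': [12, 9], 'b': [12]}
After line 3 (b.extend(a) appends [12, 9]): d = {'a': [12, 9], 'b': [12, 12, 9]}
After line 4: result = d['b'] = [12, 12, 9]

{'a': [12, 9], 'b': [12, 12, 9]}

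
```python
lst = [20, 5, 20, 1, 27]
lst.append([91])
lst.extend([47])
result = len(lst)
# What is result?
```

After line 1: lst = [20, 5, 20, 1, 27]
After line 2 (append adds [91] as single element): lst = [20, 5, 20, 1, 27, [91]]
After line 3 (extend unpacks [47], adds 47): lst = [20, 5, 20, 1, 27, [91], 47]
After line 4: result = len(lst) = 7

7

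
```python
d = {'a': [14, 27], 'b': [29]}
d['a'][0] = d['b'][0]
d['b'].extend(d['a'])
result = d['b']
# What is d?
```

After line 1: d = {'a': [14, 27], 'b': [29]}
After line 2 (a[0] = b[0] = 29): d = {'a': [29, 27], 'b': [29]}
After line 3 (b.extend(a) appends [29, 27]): d = {'a': [29, 27], 'b': [29, 29, 27]}
After line 4: result = d['b'] = [29, 29, 27]

{'a': [29, 27], 'b': [29, 29, 27]}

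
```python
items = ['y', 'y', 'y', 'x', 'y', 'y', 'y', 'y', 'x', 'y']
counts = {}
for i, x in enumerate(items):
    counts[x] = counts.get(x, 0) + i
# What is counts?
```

Initial: counts = {}, items = ['y', 'y', 'y', 'x', 'y', 'y', 'y', 'y', 'x', 'y']
i=0, x='y': counts = {'y': 0}
i=1, x='y': counts = {'y': 1}
i=2, x='y': counts = {'y': 3}
i=3, x='x': counts = {'y': 3, 'x': 3}
i=4, x='y': counts = {'y': 7, 'x': 3}
i=5, x='y': counts = {'y': 12, 'x': 3}
i=6, x='y': counts = {'y': 18, 'x': 3}
i=7, x='y': counts = {'y': 25, 'x': 3}
i=8, x='x': counts = {'y': 25, 'x': 11}
i=9, x='y': counts = {'y': 34, 'x': 11}

{'y': 34, 'x': 11}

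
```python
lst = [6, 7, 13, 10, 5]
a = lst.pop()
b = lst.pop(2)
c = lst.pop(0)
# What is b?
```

After line 1: lst = [6, 7, 13, 10, 5]
After line 2 (pop() -> a = 5): lst = [6, 7, 13, 10]
After line 3 (pop(2) -> b = 13): lst = [6, 7, 10]
After line 4 (pop(0) -> c = 6): lst = [7, 10]

13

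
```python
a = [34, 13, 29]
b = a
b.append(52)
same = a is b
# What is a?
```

After line 1: a = [34, 13, 29]
After line 2 (b = a is an alias, same object): a = [34, 13, 29], b = [34, 13, 29]
After line 3 (b.append mutates the shared list): a = [34, 13, 29, 52], b = [34, 13, 29, 52]
After line 4 (same = a is b; same object -> True): same = True

[34, 13, 29, 52]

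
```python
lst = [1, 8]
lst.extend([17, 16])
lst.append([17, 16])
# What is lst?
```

After line 1: lst = [1, 8]
After line 2 (extend unpacks [17, 16]): lst = [1, 8, 17, 16]
After line 3 (append adds [17, 16] as single element): lst = [1, 8, 17, 16, [17, 16]]

[1, 8, 17, 16, [17, 16]]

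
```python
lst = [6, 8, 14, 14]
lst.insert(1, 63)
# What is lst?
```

[6, 63, 8, 14, 14]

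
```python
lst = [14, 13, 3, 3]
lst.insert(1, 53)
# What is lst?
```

[14, 53, 13, 3, 3]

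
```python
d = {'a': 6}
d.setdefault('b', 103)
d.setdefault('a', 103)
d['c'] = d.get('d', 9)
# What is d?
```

After line 1: d = {'a': 6}
After line 2 (setdefault adds 'b'=103): d = {'a': 6, 'b': 103}
After line 3 (setdefault 'a' no-op, already exists): d = {'a': 6, 'b': 103}
After line 4 (get('d', 9) returns default since 'd' not in d): d = {'a': 6, 'b': 103, 'c': 9}

{'a': 6, 'b': 103, 'c': 9}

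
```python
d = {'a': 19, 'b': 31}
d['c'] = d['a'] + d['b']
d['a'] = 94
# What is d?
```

After line 1: d = {'a': 19, 'b': 31}
After line 2 (d['c'] = 19 + 31): d = {'a': 19, 'b': 31, 'c': 50}
After line 3: d = {'a': 94, 'b': 31, 'c': 50}

{'a': 94, 'b': 31, 'c': 50}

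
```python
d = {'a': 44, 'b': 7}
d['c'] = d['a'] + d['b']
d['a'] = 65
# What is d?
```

After line 1: d = {'a': 44, 'b': 7}
After line 2 (d['c'] = 44 + 7): d = {'a': 44, 'b': 7, 'c': 51}
After line 3: d = {'a': 65, 'b': 7, 'c': 51}

{'a': 65, 'b': 7, 'c': 51}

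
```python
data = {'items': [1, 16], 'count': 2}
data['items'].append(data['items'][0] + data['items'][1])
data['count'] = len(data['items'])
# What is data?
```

After line 1: data = {'items': [1, 16], 'count': 2}
After line 2 (append 1 + 16 = 17): data = {'items': [1, 16, 17], 'count': 2}
After line 3 (count = len(items) = 3): data = {'items': [1, 16, 17], 'count': 3}

{'items': [1, 16, 17], 'count': 3}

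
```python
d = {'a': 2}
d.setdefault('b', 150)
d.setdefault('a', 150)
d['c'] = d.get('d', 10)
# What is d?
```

After line 1: d = {'a': 2}
After line 2 (setdefault adds 'b'=150): d = {'a': 2, 'b': 150}
After line 3 (setdefault 'a' no-op, already exists): d = {'a': 2, 'b': 150}
After line 4 (get('d', 10) returns default since 'd' not in d): d = {'a': 2, 'b': 150, 'c': 10}

{'a': 2, 'b': 150, 'c': 10}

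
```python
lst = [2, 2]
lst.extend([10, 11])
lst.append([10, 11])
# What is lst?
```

After line 1: lst = [2, 2]
After line 2 (extend unpacks [10, 11]): lst = [2, 2, 10, 11]
After line 3 (append adds [10, 11] as single element): lst = [2, 2, 10, 11, [10, 11]]

[2, 2, 10, 11, [10, 11]]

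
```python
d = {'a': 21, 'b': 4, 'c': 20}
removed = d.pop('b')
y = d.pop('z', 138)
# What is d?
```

After line 1: d = {'a': 21, 'b': 4, 'c': 20}
After line 2 (pop 'b' returns 4): d = {'a': 21, 'c': 20}, removed = 4
After line 3 (pop 'z' missing, returns default 138): d = {'a': 21, 'c': 20}, y = 138

{'a': 21, 'c': 20}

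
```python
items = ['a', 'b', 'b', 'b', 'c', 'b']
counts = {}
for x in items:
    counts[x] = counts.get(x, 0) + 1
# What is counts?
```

Initial: counts = {}, items = ['a', 'b', 'b', 'b', 'c', 'b']
See 'a': counts = {'a': 1}
See 'b': counts = {'a': 1, 'b': 1}
See 'b': counts = {'a': 1, 'b': 2}
See 'b': counts = {'a': 1, 'b': 3}
See 'c': counts = {'a': 1, 'b': 3, 'c': 1}
See 'b': counts = {'a': 1, 'b': 4, 'c': 1}

{'a': 1, 'b': 4, 'c': 1}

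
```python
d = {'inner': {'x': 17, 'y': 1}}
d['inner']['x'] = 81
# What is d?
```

After line 1: d = {'inner': {'x': 17, 'y': 1}}
After line 2 (inner x overwritten): d = {'inner': {'x': 81, 'y': 1}}

{'inner': {'x': 81, 'y': 1}}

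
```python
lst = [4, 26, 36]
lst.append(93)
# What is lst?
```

[4, 26, 36, 93]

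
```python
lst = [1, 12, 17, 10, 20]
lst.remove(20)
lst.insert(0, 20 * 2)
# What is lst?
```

After line 1: lst = [1, 12, 17, 10, 20]
After line 2 (remove first 20): lst = [1, 12, 17, 10]
After line 3 (insert 40 at index 0): lst = [40, 1, 12, 17, 10]

[40, 1, 12, 17, 10]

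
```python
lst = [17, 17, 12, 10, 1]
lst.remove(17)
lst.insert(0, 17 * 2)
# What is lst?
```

After line 1: lst = [17, 17, 12, 10, 1]
After line 2 (remove first 17): lst = [17, 12, 10, 1]
After line 3 (insert 34 at index 0): lst = [34, 17, 12, 10, 1]

[34, 17, 12, 10, 1]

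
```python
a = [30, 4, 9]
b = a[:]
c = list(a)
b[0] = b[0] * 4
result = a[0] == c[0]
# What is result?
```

After line 1: a = [30, 4, 9]
After line 2 (b = a[:], copy): a = [30, 4, 9], b = [30, 4, 9]
After line 3 (c = list(a) is a copy, new object): c = [30, 4, 9]
After line 4 (b[0] = 30 * 4 = 120; only b mutates (copy)): a = [30, 4, 9], b = [120, 4, 9], c = [30, 4, 9]
After line 5 (a[0] = 30, c[0] = 30; result = True)

True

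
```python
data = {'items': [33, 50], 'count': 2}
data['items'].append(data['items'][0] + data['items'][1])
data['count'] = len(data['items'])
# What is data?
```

After line 1: data = {'items': [33, 50], 'count': 2}
After line 2 (append 33 + 50 = 83): data = {'items': [33, 50, 83], 'count': 2}
After line 3 (count = len(items) = 3): data = {'items': [33, 50, 83], 'count': 3}

{'items': [33, 50, 83], 'count': 3}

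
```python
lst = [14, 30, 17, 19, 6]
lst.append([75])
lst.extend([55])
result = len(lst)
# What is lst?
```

After line 1: lst = [14, 30, 17, 19, 6]
After line 2 (append adds [75] as single element): lst = [14, 30, 17, 19, 6, [75]]
After line 3 (extend unpacks [55], adds 55): lst = [14, 30, 17, 19, 6, [75], 55]
After line 4: result = len(lst) = 7

[14, 30, 17, 19, 6, [75], 55]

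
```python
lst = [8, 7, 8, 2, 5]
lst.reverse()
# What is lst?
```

[5, 2, 8, 7, 8]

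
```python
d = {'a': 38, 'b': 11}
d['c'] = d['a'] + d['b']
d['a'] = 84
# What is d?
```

After line 1: d = {'a': 38, 'b': 11}
After line 2 (d['c'] = 38 + 11): d = {'a': 38, 'b': 11, 'c': 49}
After line 3: d = {'a': 84, 'b': 11, 'c': 49}

{'a': 84, 'b': 11, 'c': 49}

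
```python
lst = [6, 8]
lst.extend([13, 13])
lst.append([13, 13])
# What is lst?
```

After line 1: lst = [6, 8]
After line 2 (extend unpacks [13, 13]): lst = [6, 8, 13, 13]
After line 3 (append adds [13, 13] as single element): lst = [6, 8, 13, 13, [13, 13]]

[6, 8, 13, 13, [13, 13]]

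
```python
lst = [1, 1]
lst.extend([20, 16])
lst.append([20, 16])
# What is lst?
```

After line 1: lst = [1, 1]
After line 2 (extend unpacks [20, 16]): lst = [1, 1, 20, 16]
After line 3 (append adds [20, 16] as single element): lst = [1, 1, 20, 16, [20, 16]]

[1, 1, 20, 16, [20, 16]]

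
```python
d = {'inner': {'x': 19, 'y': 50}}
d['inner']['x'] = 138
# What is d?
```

After line 1: d = {'inner': {'x': 19, 'y': 50}}
After line 2 (inner x overwritten): d = {'inner': {'x': 138, 'y': 50}}

{'inner': {'x': 138, 'y': 50}}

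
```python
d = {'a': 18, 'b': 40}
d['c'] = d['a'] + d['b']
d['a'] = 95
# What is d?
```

After line 1: d = {'a': 18, 'b': 40}
After line 2 (d['c'] = 18 + 40): d = {'a': 18, 'b': 40, 'c': 58}
After line 3: d = {'a': 95, 'b': 40, 'c': 58}

{'a': 95, 'b': 40, 'c': 58}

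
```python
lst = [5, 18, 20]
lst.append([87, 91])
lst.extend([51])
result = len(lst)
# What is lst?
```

After line 1: lst = [5, 18, 20]
After line 2 (append adds [87, 91] as single element): lst = [5, 18, 20, [87, 91]]
After line 3 (extend unpacks [51], adds 51): lst = [5, 18, 20, [87, 91], 51]
After line 4: result = len(lst) = 5

[5, 18, 20, [87, 91], 51]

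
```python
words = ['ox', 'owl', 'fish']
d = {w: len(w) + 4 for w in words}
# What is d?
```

{'ox': 6, 'owl': 7, 'fish': 8}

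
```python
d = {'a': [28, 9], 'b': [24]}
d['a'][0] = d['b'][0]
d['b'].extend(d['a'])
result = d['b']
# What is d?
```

After line 1: d = {'a': [28, 9], 'b': [24]}
After line 2 (a[0] = b[0] = 24): d = {'a': [24, 9], 'b': [24]}
After line 3 (b.extend(a) appends [24, 9]): d = {'a': [24, 9], 'b': [24, 24, 9]}
After line 4: result = d['b'] = [24, 24, 9]

{'a': [24, 9], 'b': [24, 24, 9]}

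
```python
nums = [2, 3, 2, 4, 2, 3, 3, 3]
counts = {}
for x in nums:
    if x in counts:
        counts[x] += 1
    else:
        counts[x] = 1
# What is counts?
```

Initial: counts = {}, nums = [2, 3, 2, 4, 2, 3, 3, 3]
See 2: counts = {2: 1}
See 3: counts = {2: 1, 3: 1}
See 2: counts = {2: 2, 3: 1}
See 4: counts = {2: 2, 3: 1, 4: 1}
See 2: counts = {2: 3, 3: 1, 4: 1}
See 3: counts = {2: 3, 3: 2, 4: 1}
See 3: counts = {2: 3, 3: 3, 4: 1}
See 3: counts = {2: 3, 3: 4, 4: 1}

{2: 3, 3: 4, 4: 1}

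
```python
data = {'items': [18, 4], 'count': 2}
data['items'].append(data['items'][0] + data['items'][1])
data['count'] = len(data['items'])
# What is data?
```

After line 1: data = {'items': [18, 4], 'count': 2}
After line 2 (append 18 + 4 = 22): data = {'items': [18, 4, 22], 'count': 2}
After line 3 (count = len(items) = 3): data = {'items': [18, 4, 22], 'count': 3}

{'items': [18, 4, 22], 'count': 3}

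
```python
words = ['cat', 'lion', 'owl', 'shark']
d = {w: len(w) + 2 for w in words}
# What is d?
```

{'cat': 5, 'lion': 6, 'owl': 5, 'shark': 7}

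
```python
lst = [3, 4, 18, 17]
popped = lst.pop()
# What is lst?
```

[3, 4, 18]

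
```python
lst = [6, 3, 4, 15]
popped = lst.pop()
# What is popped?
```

15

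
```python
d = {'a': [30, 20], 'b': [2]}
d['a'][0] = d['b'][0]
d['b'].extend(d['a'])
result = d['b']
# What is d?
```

After line 1: d = {'a': [30, 20], 'b': [2]}
After line 2 (a[0] = b[0] = 2): d = {'a': [2, 20], 'b': [2]}
After line 3 (b.extend(a) appends [2, 20]): d = {'a': [2, 20], 'b': [2, 2, 20]}
After line 4: result = d['b'] = [2, 2, 20]

{'a': [2, 20], 'b': [2, 2, 20]}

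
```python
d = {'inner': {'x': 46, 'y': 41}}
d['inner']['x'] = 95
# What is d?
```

After line 1: d = {'inner': {'x': 46, 'y': 41}}
After line 2 (inner x overwritten): d = {'inner': {'x': 95, 'y': 41}}

{'inner': {'x': 95, 'y': 41}}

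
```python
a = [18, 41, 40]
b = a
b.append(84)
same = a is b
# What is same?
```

After line 1: a = [18, 41, 40]
After line 2 (b = a is an alias, same object): a = [18, 41, 40], b = [18, 41, 40]
After line 3 (b.append mutates the shared list): a = [18, 41, 40, 84], b = [18, 41, 40, 84]
After line 4 (same = a is b; same object -> True): same = True

True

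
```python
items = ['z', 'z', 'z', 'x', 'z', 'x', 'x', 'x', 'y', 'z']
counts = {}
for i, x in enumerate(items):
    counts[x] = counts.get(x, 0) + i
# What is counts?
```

Initial: counts = {}, items = ['z', 'z', 'z', 'x', 'z', 'x', 'x', 'x', 'y', 'z']
i=0, x='z': counts = {'z': 0}
i=1, x='z': counts = {'z': 1}
i=2, x='z': counts = {'z': 3}
i=3, x='x': counts = {'z': 3, 'x': 3}
i=4, x='z': counts = {'z': 7, 'x': 3}
i=5, x='x': counts = {'z': 7, 'x': 8}
i=6, x='x': counts = {'z': 7, 'x': 14}
i=7, x='x': counts = {'z': 7, 'x': 21}
i=8, x='y': counts = {'z': 7, 'x': 21, 'y': 8}
i=9, x='z': counts = {'z': 16, 'x': 21, 'y': 8}

{'z': 16, 'x': 21, 'y': 8}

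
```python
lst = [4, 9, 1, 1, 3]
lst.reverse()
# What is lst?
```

[3, 1, 1, 9, 4]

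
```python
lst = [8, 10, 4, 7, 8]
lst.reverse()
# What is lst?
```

[8, 7, 4, 10, 8]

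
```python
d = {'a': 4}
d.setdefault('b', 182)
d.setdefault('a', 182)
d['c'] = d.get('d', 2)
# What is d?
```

After line 1: d = {'a': 4}
After line 2 (setdefault adds 'b'=182): d = {'a': 4, 'b': 182}
After line 3 (setdefault 'a' no-op, already exists): d = {'a': 4, 'b': 182}
After line 4 (get('d', 2) returns default since 'd' not in d): d = {'a': 4, 'b': 182, 'c': 2}

{'a': 4, 'b': 182, 'c': 2}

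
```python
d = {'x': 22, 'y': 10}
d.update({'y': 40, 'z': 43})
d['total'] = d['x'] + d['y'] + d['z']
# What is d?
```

After line 1: d = {'x': 22, 'y': 10}
After line 2 (y overwritten, z added): d = {'x': 22, 'y': 40, 'z': 43}
After line 3 (total = 22 + 40 + 43 = 105): d = {'x': 22, 'y': 40, 'z': 43, 'total': 105}

{'x': 22, 'y': 40, 'z': 43, 'total': 105}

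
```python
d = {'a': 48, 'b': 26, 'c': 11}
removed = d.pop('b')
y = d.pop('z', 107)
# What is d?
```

After line 1: d = {'a': 48, 'b': 26, 'c': 11}
After line 2 (pop 'b' returns 26): d = {'a': 48, 'c': 11}, removed = 26
After line 3 (pop 'z' missing, returns default 107): d = {'a': 48, 'c': 11}, y = 107

{'a': 48, 'c': 11}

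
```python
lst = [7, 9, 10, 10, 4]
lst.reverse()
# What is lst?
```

[4, 10, 10, 9, 7]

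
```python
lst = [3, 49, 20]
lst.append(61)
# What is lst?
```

[3, 49, 20, 61]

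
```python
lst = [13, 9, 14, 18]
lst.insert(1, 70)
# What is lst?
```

[13, 70, 9, 14, 18]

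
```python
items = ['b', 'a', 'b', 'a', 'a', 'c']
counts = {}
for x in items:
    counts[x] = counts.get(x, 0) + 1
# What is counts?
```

Initial: counts = {}, items = ['b', 'a', 'b', 'a', 'a', 'c']
See 'b': counts = {'b': 1}
See 'a': counts = {'b': 1, 'a': 1}
See 'b': counts = {'b': 2, 'a': 1}
See 'a': counts = {'b': 2, 'a': 2}
See 'a': counts = {'b': 2, 'a': 3}
See 'c': counts = {'b': 2, 'a': 3, 'c': 1}

{'b': 2, 'a': 3, 'c': 1}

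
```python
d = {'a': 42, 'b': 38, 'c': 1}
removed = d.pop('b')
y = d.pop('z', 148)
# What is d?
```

After line 1: d = {'a': 42, 'b': 38, 'c': 1}
After line 2 (pop 'b' returns 38): d = {'a': 42, 'c': 1}, removed = 38
After line 3 (pop 'z' missing, returns default 148): d = {'a': 42, 'c': 1}, y = 148

{'a': 42, 'c': 1}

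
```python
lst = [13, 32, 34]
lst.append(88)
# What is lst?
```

[13, 32, 34, 88]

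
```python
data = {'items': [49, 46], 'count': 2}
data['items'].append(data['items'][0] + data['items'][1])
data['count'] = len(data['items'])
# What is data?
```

After line 1: data = {'items': [49, 46], 'count': 2}
After line 2 (append 49 + 46 = 95): data = {'items': [49, 46, 95], 'count': 2}
After line 3 (count = len(items) = 3): data = {'items': [49, 46, 95], 'count': 3}

{'items': [49, 46, 95], 'count': 3}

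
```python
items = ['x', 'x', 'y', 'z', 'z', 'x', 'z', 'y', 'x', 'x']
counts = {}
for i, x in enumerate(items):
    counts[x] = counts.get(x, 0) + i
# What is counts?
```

Initial: counts = {}, items = ['x', 'x', 'y', 'z', 'z', 'x', 'z', 'y', 'x', 'x']
i=0, x='x': counts = {'x': 0}
i=1, x='x': counts = {'x': 1}
i=2, x='y': counts = {'x': 1, 'y': 2}
i=3, x='z': counts = {'x': 1, 'y': 2, 'z': 3}
i=4, x='z': counts = {'x': 1, 'y': 2, 'z': 7}
i=5, x='x': counts = {'x': 6, 'y': 2, 'z': 7}
i=6, x='z': counts = {'x': 6, 'y': 2, 'z': 13}
i=7, x='y': counts = {'x': 6, 'y': 9, 'z': 13}
i=8, x='x': counts = {'x': 14, 'y': 9, 'z': 13}
i=9, x='x': counts = {'x': 23, 'y': 9, 'z': 13}

{'x': 23, 'y': 9, 'z': 13}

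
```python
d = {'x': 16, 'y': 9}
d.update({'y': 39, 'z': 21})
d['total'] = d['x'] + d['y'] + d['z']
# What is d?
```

After line 1: d = {'x': 16, 'y': 9}
After line 2 (y overwritten, z added): d = {'x': 16, 'y': 39, 'z': 21}
After line 3 (total = 16 + 39 + 21 = 76): d = {'x': 16, 'y': 39, 'z': 21, 'total': 76}

{'x': 16, 'y': 39, 'z': 21, 'total': 76}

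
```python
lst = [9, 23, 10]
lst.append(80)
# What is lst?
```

[9, 23, 10, 80]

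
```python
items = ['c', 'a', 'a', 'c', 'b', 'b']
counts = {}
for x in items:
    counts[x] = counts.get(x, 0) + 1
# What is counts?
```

Initial: counts = {}, items = ['c', 'a', 'a', 'c', 'b', 'b']
See 'c': counts = {'c': 1}
See 'a': counts = {'c': 1, 'a': 1}
See 'a': counts = {'c': 1, 'a': 2}
See 'c': counts = {'c': 2, 'a': 2}
See 'b': counts = {'c': 2, 'a': 2, 'b': 1}
See 'b': counts = {'c': 2, 'a': 2, 'b': 2}

{'c': 2, 'a': 2, 'b': 2}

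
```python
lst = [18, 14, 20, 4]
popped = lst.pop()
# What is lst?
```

[18, 14, 20]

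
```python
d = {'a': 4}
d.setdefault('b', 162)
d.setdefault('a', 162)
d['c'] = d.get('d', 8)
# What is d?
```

After line 1: d = {'a': 4}
After line 2 (setdefault adds 'b'=162): d = {'a': 4, 'b': 162}
After line 3 (setdefault 'a' no-op, already exists): d = {'a': 4, 'b': 162}
After line 4 (get('d', 8) returns default since 'd' not in d): d = {'a': 4, 'b': 162, 'c': 8}

{'a': 4, 'b': 162, 'c': 8}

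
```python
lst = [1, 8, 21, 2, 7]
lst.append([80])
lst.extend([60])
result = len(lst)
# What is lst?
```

After line 1: lst = [1, 8, 21, 2, 7]
After line 2 (append adds [80] as single element): lst = [1, 8, 21, 2, 7, [80]]
After line 3 (extend unpacks [60], adds 60): lst = [1, 8, 21, 2, 7, [80], 60]
After line 4: result = len(lst) = 7

[1, 8, 21, 2, 7, [80], 60]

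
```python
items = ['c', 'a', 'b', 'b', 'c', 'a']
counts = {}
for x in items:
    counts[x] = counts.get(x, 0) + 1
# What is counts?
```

Initial: counts = {}, items = ['c', 'a', 'b', 'b', 'c', 'a']
See 'c': counts = {'c': 1}
See 'a': counts = {'c': 1, 'a': 1}
See 'b': counts = {'c': 1, 'a': 1, 'b': 1}
See 'b': counts = {'c': 1, 'a': 1, 'b': 2}
See 'c': counts = {'c': 2, 'a': 1, 'b': 2}
See 'a': counts = {'c': 2, 'a': 2, 'b': 2}

{'c': 2, 'a': 2, 'b': 2}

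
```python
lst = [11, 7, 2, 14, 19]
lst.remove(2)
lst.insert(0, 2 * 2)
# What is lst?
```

After line 1: lst = [11, 7, 2, 14, 19]
After line 2 (remove first 2): lst = [11, 7, 14, 19]
After line 3 (insert 4 at index 0): lst = [4, 11, 7, 14, 19]

[4, 11, 7, 14, 19]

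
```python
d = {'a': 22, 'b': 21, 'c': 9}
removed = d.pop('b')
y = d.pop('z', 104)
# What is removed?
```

After line 1: d = {'a': 22, 'b': 21, 'c': 9}
After line 2 (pop 'b' returns 21): d = {'a': 22, 'c': 9}, removed = 21
After line 3 (pop 'z' missing, returns default 104): d = {'a': 22, 'c': 9}, y = 104

21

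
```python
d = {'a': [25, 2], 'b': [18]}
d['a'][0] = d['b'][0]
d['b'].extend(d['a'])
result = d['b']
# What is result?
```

After line 1: d = {'a': [25, 2], 'b': [18]}
After line 2 (a[0] = b[0] = 18): d = {'a': [18, 2], 'b': [18]}
After line 3 (b.extend(a) appends [18, 2]): d = {'a': [18, 2], 'b': [18, 18, 2]}
After line 4: result = d['b'] = [18, 18, 2]

[18, 18, 2]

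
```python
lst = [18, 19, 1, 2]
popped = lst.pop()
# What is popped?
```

2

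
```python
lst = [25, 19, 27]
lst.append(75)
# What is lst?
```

[25, 19, 27, 75]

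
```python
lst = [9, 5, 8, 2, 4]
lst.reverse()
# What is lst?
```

[4, 2, 8, 5, 9]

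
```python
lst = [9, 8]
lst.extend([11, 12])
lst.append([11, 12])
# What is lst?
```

After line 1: lst = [9, 8]
After line 2 (extend unpacks [11, 12]): lst = [9, 8, 11, 12]
After line 3 (append adds [11, 12] as single element): lst = [9, 8, 11, 12, [11, 12]]

[9, 8, 11, 12, [11, 12]]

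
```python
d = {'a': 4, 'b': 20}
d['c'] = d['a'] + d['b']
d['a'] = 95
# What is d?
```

After line 1: d = {'a': 4, 'b': 20}
After line 2 (d['c'] = 4 + 20): d = {'a': 4, 'b': 20, 'c': 24}
After line 3: d = {'a': 95, 'b': 20, 'c': 24}

{'a': 95, 'b': 20, 'c': 24}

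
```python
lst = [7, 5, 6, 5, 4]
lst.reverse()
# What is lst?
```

[4, 5, 6, 5, 7]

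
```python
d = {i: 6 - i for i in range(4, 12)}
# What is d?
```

{4: 2, 5: 1, 6: 0, 7: -1, 8: -2, 9: -3, 10: -4, 11: -5}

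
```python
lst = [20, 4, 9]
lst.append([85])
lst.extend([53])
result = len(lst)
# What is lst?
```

After line 1: lst = [20, 4, 9]
After line 2 (append adds [85] as single element): lst = [20, 4, 9, [85]]
After line 3 (extend unpacks [53], adds 53): lst = [20, 4, 9, [85], 53]
After line 4: result = len(lst) = 5

[20, 4, 9, [85], 53]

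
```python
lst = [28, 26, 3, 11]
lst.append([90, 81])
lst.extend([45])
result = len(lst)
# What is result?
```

After line 1: lst = [28, 26, 3, 11]
After line 2 (append adds [90, 81] as single element): lst = [28, 26, 3, 11, [90, 81]]
After line 3 (extend unpacks [45], adds 45): lst = [28, 26, 3, 11, [90, 81], 45]
After line 4: result = len(lst) = 6

6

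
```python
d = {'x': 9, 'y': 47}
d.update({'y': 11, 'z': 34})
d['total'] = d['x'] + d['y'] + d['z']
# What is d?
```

After line 1: d = {'x': 9, 'y': 47}
After line 2 (y overwritten, z added): d = {'x': 9, 'y': 11, 'z': 34}
After line 3 (total = 9 + 11 + 34 = 54): d = {'x': 9, 'y': 11, 'z': 34, 'total': 54}

{'x': 9, 'y': 11, 'z': 34, 'total': 54}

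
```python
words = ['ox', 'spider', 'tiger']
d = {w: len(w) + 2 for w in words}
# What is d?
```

{'ox': 4, 'spider': 8, 'tiger': 7}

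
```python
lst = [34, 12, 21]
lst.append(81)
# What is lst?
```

[34, 12, 21, 81]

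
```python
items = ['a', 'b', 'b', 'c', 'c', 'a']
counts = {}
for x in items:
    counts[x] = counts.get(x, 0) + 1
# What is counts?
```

Initial: counts = {}, items = ['a', 'b', 'b', 'c', 'c', 'a']
See 'a': counts = {'a': 1}
See 'b': counts = {'a': 1, 'b': 1}
See 'b': counts = {'a': 1, 'b': 2}
See 'c': counts = {'a': 1, 'b': 2, 'c': 1}
See 'c': counts = {'a': 1, 'b': 2, 'c': 2}
See 'a': counts = {'a': 2, 'b': 2, 'c': 2}

{'a': 2, 'b': 2, 'c': 2}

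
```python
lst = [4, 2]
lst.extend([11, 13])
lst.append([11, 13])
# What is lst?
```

After line 1: lst = [4, 2]
After line 2 (extend unpacks [11, 13]): lst = [4, 2, 11, 13]
After line 3 (append adds [11, 13] as single element): lst = [4, 2, 11, 13, [11, 13]]

[4, 2, 11, 13, [11, 13]]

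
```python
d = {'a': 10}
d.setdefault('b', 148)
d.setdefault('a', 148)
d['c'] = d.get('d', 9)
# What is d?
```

After line 1: d = {'a': 10}
After line 2 (setdefault adds 'b'=148): d = {'a': 10, 'b': 148}
After line 3 (setdefault 'a' no-op, already exists): d = {'a': 10, 'b': 148}
After line 4 (get('d', 9) returns default since 'd' not in d): d = {'a': 10, 'b': 148, 'c': 9}

{'a': 10, 'b': 148, 'c': 9}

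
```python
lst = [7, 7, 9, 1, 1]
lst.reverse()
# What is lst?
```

[1, 1, 9, 7, 7]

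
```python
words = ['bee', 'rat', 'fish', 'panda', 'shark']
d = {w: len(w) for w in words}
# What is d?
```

{'bee': 3, 'rat': 3, 'fish': 4, 'panda': 5, 'shark': 5}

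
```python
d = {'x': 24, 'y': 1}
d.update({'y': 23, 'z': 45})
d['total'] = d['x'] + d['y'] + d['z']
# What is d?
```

After line 1: d = {'x': 24, 'y': 1}
After line 2 (y overwritten, z added): d = {'x': 24, 'y': 23, 'z': 45}
After line 3 (total = 24 + 23 + 45 = 92): d = {'x': 24, 'y': 23, 'z': 45, 'total': 92}

{'x': 24, 'y': 23, 'z': 45, 'total': 92}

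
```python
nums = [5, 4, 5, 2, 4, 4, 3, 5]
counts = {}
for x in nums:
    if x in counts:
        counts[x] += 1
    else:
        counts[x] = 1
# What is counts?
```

Initial: counts = {}, nums = [5, 4, 5, 2, 4, 4, 3, 5]
See 5: counts = {5: 1}
See 4: counts = {5: 1, 4: 1}
See 5: counts = {5: 2, 4: 1}
See 2: counts = {5: 2, 4: 1, 2: 1}
See 4: counts = {5: 2, 4: 2, 2: 1}
See 4: counts = {5: 2, 4: 3, 2: 1}
See 3: counts = {5: 2, 4: 3, 2: 1, 3: 1}
See 5: counts = {5: 3, 4: 3, 2: 1, 3: 1}

{5: 3, 4: 3, 2: 1, 3: 1}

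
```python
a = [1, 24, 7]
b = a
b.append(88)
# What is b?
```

After line 1: a = [1, 24, 7]
After line 2 (b = a is an alias, same object): a = [1, 24, 7], b = [1, 24, 7]
After line 3 (b.append mutates the shared list): a = [1, 24, 7, 88], b = [1, 24, 7, 88]

[1, 24, 7, 88]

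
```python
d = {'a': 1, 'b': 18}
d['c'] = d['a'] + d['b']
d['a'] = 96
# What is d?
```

After line 1: d = {'a': 1, 'b': 18}
After line 2 (d['c'] = 1 + 18): d = {'a': 1, 'b': 18, 'c': 19}
After line 3: d = {'a': 96, 'b': 18, 'c': 19}

{'a': 96, 'b': 18, 'c': 19}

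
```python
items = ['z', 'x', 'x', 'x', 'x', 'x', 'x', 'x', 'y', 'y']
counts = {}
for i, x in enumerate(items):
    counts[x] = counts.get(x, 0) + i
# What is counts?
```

Initial: counts = {}, items = ['z', 'x', 'x', 'x', 'x', 'x', 'x', 'x', 'y', 'y']
i=0, x='z': counts = {'z': 0}
i=1, x='x': counts = {'z': 0, 'x': 1}
i=2, x='x': counts = {'z': 0, 'x': 3}
i=3, x='x': counts = {'z': 0, 'x': 6}
i=4, x='x': counts = {'z': 0, 'x': 10}
i=5, x='x': counts = {'z': 0, 'x': 15}
i=6, x='x': counts = {'z': 0, 'x': 21}
i=7, x='x': counts = {'z': 0, 'x': 28}
i=8, x='y': counts = {'z': 0, 'x': 28, 'y': 8}
i=9, x='y': counts = {'z': 0, 'x': 28, 'y': 17}

{'z': 0, 'x': 28, 'y': 17}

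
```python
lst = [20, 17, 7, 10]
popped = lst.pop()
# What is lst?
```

[20, 17, 7]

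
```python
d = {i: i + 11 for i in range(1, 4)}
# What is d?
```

{1: 12, 2: 13, 3: 14}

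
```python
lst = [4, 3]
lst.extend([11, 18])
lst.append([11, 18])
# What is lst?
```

After line 1: lst = [4, 3]
After line 2 (extend unpacks [11, 18]): lst = [4, 3, 11, 18]
After line 3 (append adds [11, 18] as single element): lst = [4, 3, 11, 18, [11, 18]]

[4, 3, 11, 18, [11, 18]]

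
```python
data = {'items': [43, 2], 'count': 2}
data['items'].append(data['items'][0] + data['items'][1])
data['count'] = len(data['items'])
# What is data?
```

After line 1: data = {'items': [43, 2], 'count': 2}
After line 2 (append 43 + 2 = 45): data = {'items': [43, 2, 45], 'count': 2}
After line 3 (count = len(items) = 3): data = {'items': [43, 2, 45], 'count': 3}

{'items': [43, 2, 45], 'count': 3}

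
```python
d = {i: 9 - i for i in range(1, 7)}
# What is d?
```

{1: 8, 2: 7, 3: 6, 4: 5, 5: 4, 6: 3}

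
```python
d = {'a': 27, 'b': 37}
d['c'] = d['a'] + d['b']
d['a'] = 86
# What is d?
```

After line 1: d = {'a': 27, 'b': 37}
After line 2 (d['c'] = 27 + 37): d = {'a': 27, 'b': 37, 'c': 64}
After line 3: d = {'a': 86, 'b': 37, 'c': 64}

{'a': 86, 'b': 37, 'c': 64}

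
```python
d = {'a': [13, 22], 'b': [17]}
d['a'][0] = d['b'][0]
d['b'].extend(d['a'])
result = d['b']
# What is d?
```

After line 1: d = {'a': [13, 22], 'b': [17]}
After line 2 (a[0] = b[0] = 17): d = {'a': [17, 22], 'b': [17]}
After line 3 (b.extend(a) appends [17, 22]): d = {'a': [17, 22], 'b': [17, 17, 22]}
After line 4: result = d['b'] = [17, 17, 22]

{'a': [17, 22], 'b': [17, 17, 22]}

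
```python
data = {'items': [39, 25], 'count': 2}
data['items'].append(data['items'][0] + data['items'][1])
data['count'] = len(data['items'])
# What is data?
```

After line 1: data = {'items': [39, 25], 'count': 2}
After line 2 (append 39 + 25 = 64): data = {'items': [39, 25, 64], 'count': 2}
After line 3 (count = len(items) = 3): data = {'items': [39, 25, 64], 'count': 3}

{'items': [39, 25, 64], 'count': 3}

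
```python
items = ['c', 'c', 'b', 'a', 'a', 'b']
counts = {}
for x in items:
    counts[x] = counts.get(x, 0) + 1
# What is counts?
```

Initial: counts = {}, items = ['c', 'c', 'b', 'a', 'a', 'b']
See 'c': counts = {'c': 1}
See 'c': counts = {'c': 2}
See 'b': counts = {'c': 2, 'b': 1}
See 'a': counts = {'c': 2, 'b': 1, 'a': 1}
See 'a': counts = {'c': 2, 'b': 1, 'a': 2}
See 'b': counts = {'c': 2, 'b': 2, 'a': 2}

{'c': 2, 'b': 2, 'a': 2}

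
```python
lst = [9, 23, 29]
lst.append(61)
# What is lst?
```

[9, 23, 29, 61]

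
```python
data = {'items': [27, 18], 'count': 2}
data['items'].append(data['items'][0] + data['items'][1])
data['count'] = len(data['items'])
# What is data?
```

After line 1: data = {'items': [27, 18], 'count': 2}
After line 2 (append 27 + 18 = 45): data = {'items': [27, 18, 45], 'count': 2}
After line 3 (count = len(items) = 3): data = {'items': [27, 18, 45], 'count': 3}

{'items': [27, 18, 45], 'count': 3}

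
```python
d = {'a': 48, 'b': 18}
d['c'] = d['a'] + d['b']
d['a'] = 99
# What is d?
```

After line 1: d = {'a': 48, 'b': 18}
After line 2 (d['c'] = 48 + 18): d = {'a': 48, 'b': 18, 'c': 66}
After line 3: d = {'a': 99, 'b': 18, 'c': 66}

{'a': 99, 'b': 18, 'c': 66}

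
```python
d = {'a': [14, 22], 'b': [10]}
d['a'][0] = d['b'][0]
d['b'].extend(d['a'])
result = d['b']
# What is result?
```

After line 1: d = {'a': [14, 22], 'b': [10]}
After line 2 (a[0] = b[0] = 10): d = {'a': [10, 22], 'b': [10]}
After line 3 (b.extend(a) appends [10, 22]): d = {'a': [10, 22], 'b': [10, 10, 22]}
After line 4: result = d['b'] = [10, 10, 22]

[10, 10, 22]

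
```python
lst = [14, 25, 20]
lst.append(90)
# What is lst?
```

[14, 25, 20, 90]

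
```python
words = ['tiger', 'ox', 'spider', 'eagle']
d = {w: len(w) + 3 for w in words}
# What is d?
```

{'tiger': 8, 'ox': 5, 'spider': 9, 'eagle': 8}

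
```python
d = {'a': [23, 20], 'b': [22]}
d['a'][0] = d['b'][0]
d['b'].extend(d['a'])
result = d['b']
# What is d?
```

After line 1: d = {'a': [23, 20], 'b': [22]}
After line 2 (a[0] = b[0] = 22): d = {'a': [22, 20], 'b': [22]}
After line 3 (b.extend(a) appends [22, 20]): d = {'a': [22, 20], 'b': [22, 22, 20]}
After line 4: result = d['b'] = [22, 22, 20]

{'a': [22, 20], 'b': [22, 22, 20]}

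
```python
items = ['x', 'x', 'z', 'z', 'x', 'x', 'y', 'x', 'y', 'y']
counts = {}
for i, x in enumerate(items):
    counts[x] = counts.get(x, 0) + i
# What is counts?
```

Initial: counts = {}, items = ['x', 'x', 'z', 'z', 'x', 'x', 'y', 'x', 'y', 'y']
i=0, x='x': counts = {'x': 0}
i=1, x='x': counts = {'x': 1}
i=2, x='z': counts = {'x': 1, 'z': 2}
i=3, x='z': counts = {'x': 1, 'z': 5}
i=4, x='x': counts = {'x': 5, 'z': 5}
i=5, x='x': counts = {'x': 10, 'z': 5}
i=6, x='y': counts = {'x': 10, 'z': 5, 'y': 6}
i=7, x='x': counts = {'x': 17, 'z': 5, 'y': 6}
i=8, x='y': counts = {'x': 17, 'z': 5, 'y': 14}
i=9, x='y': counts = {'x': 17, 'z': 5, 'y': 23}

{'x': 17, 'z': 5, 'y': 23}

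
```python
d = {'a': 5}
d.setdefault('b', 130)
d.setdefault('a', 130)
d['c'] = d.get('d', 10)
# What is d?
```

After line 1: d = {'a': 5}
After line 2 (setdefault adds 'b'=130): d = {'a': 5, 'b': 130}
After line 3 (setdefault 'a' no-op, already exists): d = {'a': 5, 'b': 130}
After line 4 (get('d', 10) returns default since 'd' not in d): d = {'a': 5, 'b': 130, 'c': 10}

{'a': 5, 'b': 130, 'c': 10}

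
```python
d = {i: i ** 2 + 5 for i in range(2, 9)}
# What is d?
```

{2: 9, 3: 14, 4: 21, 5: 30, 6: 41, 7: 54, 8: 69}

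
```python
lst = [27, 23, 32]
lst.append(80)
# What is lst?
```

[27, 23, 32, 80]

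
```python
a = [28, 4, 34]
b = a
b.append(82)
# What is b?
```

After line 1: a = [28, 4, 34]
After line 2 (b = a is an alias, same object): a = [28, 4, 34], b = [28, 4, 34]
After line 3 (b.append mutates the shared list): a = [28, 4, 34, 82], b = [28, 4, 34, 82]

[28, 4, 34, 82]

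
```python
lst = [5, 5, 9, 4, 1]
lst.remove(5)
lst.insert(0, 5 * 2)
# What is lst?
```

After line 1: lst = [5, 5, 9, 4, 1]
After line 2 (remove first 5): lst = [5, 9, 4, 1]
After line 3 (insert 10 at index 0): lst = [10, 5, 9, 4, 1]

[10, 5, 9, 4, 1]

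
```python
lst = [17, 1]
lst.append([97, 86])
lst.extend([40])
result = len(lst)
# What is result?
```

After line 1: lst = [17, 1]
After line 2 (append adds [97, 86] as single element): lst = [17, 1, [97, 86]]
After line 3 (extend unpacks [40], adds 40): lst = [17, 1, [97, 86], 40]
After line 4: result = len(lst) = 4

4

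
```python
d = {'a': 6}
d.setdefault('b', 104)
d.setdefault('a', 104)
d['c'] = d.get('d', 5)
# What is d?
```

After line 1: d = {'a': 6}
After line 2 (setdefault adds 'b'=104): d = {'a': 6, 'b': 104}
After line 3 (setdefault 'a' no-op, already exists): d = {'a': 6, 'b': 104}
After line 4 (get('d', 5) returns default since 'd' not in d): d = {'a': 6, 'b': 104, 'c': 5}

{'a': 6, 'b': 104, 'c': 5}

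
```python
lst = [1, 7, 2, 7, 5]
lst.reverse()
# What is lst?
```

[5, 7, 2, 7, 1]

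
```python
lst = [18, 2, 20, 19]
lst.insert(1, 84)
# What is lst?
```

[18, 84, 2, 20, 19]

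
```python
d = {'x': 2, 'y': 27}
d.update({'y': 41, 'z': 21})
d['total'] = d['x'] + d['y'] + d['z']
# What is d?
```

After line 1: d = {'x': 2, 'y': 27}
After line 2 (y overwritten, z added): d = {'x': 2, 'y': 41, 'z': 21}
After line 3 (total = 2 + 41 + 21 = 64): d = {'x': 2, 'y': 41, 'z': 21, 'total': 64}

{'x': 2, 'y': 41, 'z': 21, 'total': 64}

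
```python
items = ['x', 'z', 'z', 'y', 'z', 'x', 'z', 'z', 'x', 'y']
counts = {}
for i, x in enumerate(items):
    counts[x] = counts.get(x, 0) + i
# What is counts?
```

Initial: counts = {}, items = ['x', 'z', 'z', 'y', 'z', 'x', 'z', 'z', 'x', 'y']
i=0, x='x': counts = {'x': 0}
i=1, x='z': counts = {'x': 0, 'z': 1}
i=2, x='z': counts = {'x': 0, 'z': 3}
i=3, x='y': counts = {'x': 0, 'z': 3, 'y': 3}
i=4, x='z': counts = {'x': 0, 'z': 7, 'y': 3}
i=5, x='x': counts = {'x': 5, 'z': 7, 'y': 3}
i=6, x='z': counts = {'x': 5, 'z': 13, 'y': 3}
i=7, x='z': counts = {'x': 5, 'z': 20, 'y': 3}
i=8, x='x': counts = {'x': 13, 'z': 20, 'y': 3}
i=9, x='y': counts = {'x': 13, 'z': 20, 'y': 12}

{'x': 13, 'z': 20, 'y': 12}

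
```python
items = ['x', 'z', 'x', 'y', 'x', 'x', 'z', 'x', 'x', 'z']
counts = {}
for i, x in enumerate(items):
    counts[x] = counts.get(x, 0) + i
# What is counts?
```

Initial: counts = {}, items = ['x', 'z', 'x', 'y', 'x', 'x', 'z', 'x', 'x', 'z']
i=0, x='x': counts = {'x': 0}
i=1, x='z': counts = {'x': 0, 'z': 1}
i=2, x='x': counts = {'x': 2, 'z': 1}
i=3, x='y': counts = {'x': 2, 'z': 1, 'y': 3}
i=4, x='x': counts = {'x': 6, 'z': 1, 'y': 3}
i=5, x='x': counts = {'x': 11, 'z': 1, 'y': 3}
i=6, x='z': counts = {'x': 11, 'z': 7, 'y': 3}
i=7, x='x': counts = {'x': 18, 'z': 7, 'y': 3}
i=8, x='x': counts = {'x': 26, 'z': 7, 'y': 3}
i=9, x='z': counts = {'x': 26, 'z': 16, 'y': 3}

{'x': 26, 'z': 16, 'y': 3}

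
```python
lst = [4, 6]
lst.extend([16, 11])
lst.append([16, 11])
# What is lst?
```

After line 1: lst = [4, 6]
After line 2 (extend unpacks [16, 11]): lst = [4, 6, 16, 11]
After line 3 (append adds [16, 11] as single element): lst = [4, 6, 16, 11, [16, 11]]

[4, 6, 16, 11, [16, 11]]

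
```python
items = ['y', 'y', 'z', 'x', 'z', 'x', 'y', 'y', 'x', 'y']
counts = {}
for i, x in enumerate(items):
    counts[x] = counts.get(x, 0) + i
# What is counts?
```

Initial: counts = {}, items = ['y', 'y', 'z', 'x', 'z', 'x', 'y', 'y', 'x', 'y']
i=0, x='y': counts = {'y': 0}
i=1, x='y': counts = {'y': 1}
i=2, x='z': counts = {'y': 1, 'z': 2}
i=3, x='x': counts = {'y': 1, 'z': 2, 'x': 3}
i=4, x='z': counts = {'y': 1, 'z': 6, 'x': 3}
i=5, x='x': counts = {'y': 1, 'z': 6, 'x': 8}
i=6, x='y': counts = {'y': 7, 'z': 6, 'x': 8}
i=7, x='y': counts = {'y': 14, 'z': 6, 'x': 8}
i=8, x='x': counts = {'y': 14, 'z': 6, 'x': 16}
i=9, x='y': counts = {'y': 23, 'z': 6, 'x': 16}

{'y': 23, 'z': 6, 'x': 16}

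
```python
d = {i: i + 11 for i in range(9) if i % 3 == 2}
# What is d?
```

{2: 13, 5: 16, 8: 19}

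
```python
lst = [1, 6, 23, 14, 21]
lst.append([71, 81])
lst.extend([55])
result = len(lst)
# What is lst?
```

After line 1: lst = [1, 6, 23, 14, 21]
After line 2 (append adds [71, 81] as single element): lst = [1, 6, 23, 14, 21, [71, 81]]
After line 3 (extend unpacks [55], adds 55): lst = [1, 6, 23, 14, 21, [71, 81], 55]
After line 4: result = len(lst) = 7

[1, 6, 23, 14, 21, [71, 81], 55]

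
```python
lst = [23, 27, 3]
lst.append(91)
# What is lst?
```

[23, 27, 3, 91]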